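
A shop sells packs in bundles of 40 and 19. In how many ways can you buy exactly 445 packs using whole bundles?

Need nonnegative integers with 40j + 19k = 445.
gcd(40, 19) = 1, and 40·(-9) + 19·(19) = 1.
So (j₀, k₀) = (-4005, 8455); general j = -4005 + 19t, k = 8455 - 40t.
j ≥ 0 ⇒ t ≥ 211; k ≥ 0 ⇒ t ≤ 211. That's 1 value of t.

1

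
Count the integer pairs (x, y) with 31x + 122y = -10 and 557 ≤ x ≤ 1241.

6

gcd(122, 31) = 1.
By Bézout, 31×(-59) + 122×(15) = 1.
Particular solution: (102, -26).
General solution: x = 102 + 122t, y = -26 - 31t for integer t.
557 ≤ 102 + 122t ≤ 1241 gives t ∈ [4, 9], which is 6 values.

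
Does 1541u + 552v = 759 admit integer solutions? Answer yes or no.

yes

gcd(1541, 552):
  1541 = 2*552 + 437
  552 = 1*437 + 115
  437 = 3*115 + 92
  115 = 1*92 + 23
  92 = 4*23
so gcd(1541, 552) = 23.
23 divides 759, so integer solutions exist.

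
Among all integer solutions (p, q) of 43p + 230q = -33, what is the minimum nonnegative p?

gcd(230, 43) = 1  (230 = 5·43 + 15, 43 = 2·15 + 13, 15 = 1·13 + 2, 13 = 6·2 + 1, 2 = 2·1).
1 divides -33, so solutions exist.
Back-substituting, 43·(107) + 230·(-20) = 1.
Scale by -33/1 = -33: (p₀, q₀) = (-3531, 660).
General solution: p = -3531 + 230t, q = 660 - 43t for integer t.
p ≥ 0: smallest is -3531 mod 230 = 149 (at t = 16), with q = -28.

149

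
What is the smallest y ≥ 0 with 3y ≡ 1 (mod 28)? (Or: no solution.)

gcd(28, 3) = 1  (28 = 9·3 + 1, 3 = 3·1).
1 divides 1, so solutions exist.
Back-substituting, 3·(-9) + 28·(1) = 1.
So 3·(-9) ≡ 1 (mod 28); multiply by 1: y ≡ -9 (mod 28).
Smallest nonnegative: y = -9 mod 28 = 19.

19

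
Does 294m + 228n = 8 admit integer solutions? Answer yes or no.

gcd(294, 228) = 6  (294 = 1×228 + 66, 228 = 3×66 + 30, 66 = 2×30 + 6, 30 = 5×6).
6 does not divide 8 (remainder 2), so no integer solutions.

no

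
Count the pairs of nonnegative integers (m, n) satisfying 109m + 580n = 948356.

gcd(580, 109) = 1.
By Bézout, 109×(149) + 580×(-28) = 1.
One solution: (224, 1593).
General: m = 224 + 580t, n = 1593 - 109t.
m ≥ 0 ⇒ t ≥ 0; n ≥ 0 ⇒ t ≤ 14. So t ∈ [0, 14]: 15 solutions.

15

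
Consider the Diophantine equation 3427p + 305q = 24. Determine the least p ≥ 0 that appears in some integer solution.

102

gcd(3427, 305) = 1.
1 divides 24, so solutions exist.
By Bézout, 3427·(-72) + 305·(809) = 1.
Scale by 24/1 = 24: (p₀, q₀) = (-1728, 19416).
General solution: p = -1728 + 305t, q = 19416 - 3427t for integer t.
p ≥ 0: smallest is -1728 mod 305 = 102 (at t = 6), with q = -1146.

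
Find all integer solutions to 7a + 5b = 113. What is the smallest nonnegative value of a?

gcd(7, 5):
  7 = 1×5 + 2
  5 = 2×2 + 1
  2 = 2×1
so gcd(7, 5) = 1.
1 divides 113, so solutions exist.
Back-substitute for Bézout coefficients:
  1 = 5 - 2×2
  ... = 7×(-2) + 5×(3)
Scale by 113/1 = 113: (a₀, b₀) = (-226, 339).
General solution: a = -226 + 5t, b = 339 - 7t for integer t.
a ≥ 0: smallest is -226 mod 5 = 4 (at t = 46), with b = 17.

4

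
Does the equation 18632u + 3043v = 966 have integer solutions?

no

gcd(18632, 3043) = 17  (18632 = 6·3043 + 374, 3043 = 8·374 + 51, 374 = 7·51 + 17, 51 = 3·17).
17 does not divide 966 (remainder 14), so no integer solutions.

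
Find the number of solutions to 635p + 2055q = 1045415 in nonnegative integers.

gcd(2055, 635) = 5.
By Bézout, 635·(178) + 2055·(-55) = 5.
One solution: (313, 412).
General: p = 313 + 411t, q = 412 - 127t.
p ≥ 0 ⇒ t ≥ 0; q ≥ 0 ⇒ t ≤ 3. So t ∈ [0, 3]: 4 solutions.

4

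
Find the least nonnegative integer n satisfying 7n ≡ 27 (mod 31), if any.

26

gcd(31, 7) = 1  (31 = 4*7 + 3, 7 = 2*3 + 1, 3 = 3*1).
1 divides 27, so solutions exist.
Back-substituting, 7*(9) + 31*(-2) = 1.
So 7*(9) ≡ 1 (mod 31); multiply by 27: n ≡ 243 (mod 31).
Smallest nonnegative: n = 243 mod 31 = 26.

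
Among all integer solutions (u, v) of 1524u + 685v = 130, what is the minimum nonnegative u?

330

gcd(1524, 685) = 1  (1524 = 2×685 + 154, 685 = 4×154 + 69, 154 = 2×69 + 16, 69 = 4×16 + 5, 16 = 3×5 + 1, 5 = 5×1).
1 divides 130, so solutions exist.
Back-substituting, 1524×(129) + 685×(-287) = 1.
Scale by 130/1 = 130: (u₀, v₀) = (16770, -37310).
General solution: u = 16770 + 685t, v = -37310 - 1524t for integer t.
u ≥ 0: smallest is 16770 mod 685 = 330 (at t = -24), with v = -734.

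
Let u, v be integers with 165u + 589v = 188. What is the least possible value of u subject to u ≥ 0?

583

gcd(589, 165):
  589 = 3*165 + 94
  165 = 1*94 + 71
  94 = 1*71 + 23
  71 = 3*23 + 2
  23 = 11*2 + 1
  2 = 2*1
so gcd(589, 165) = 1.
1 divides 188, so solutions exist.
Back-substitute for Bézout coefficients:
  1 = 23 - 11*2
  ... = 165*(-282) + 589*(79)
Scale by 188/1 = 188: (u₀, v₀) = (-53016, 14852).
General solution: u = -53016 + 589t, v = 14852 - 165t for integer t.
u ≥ 0: smallest is -53016 mod 589 = 583 (at t = 91), with v = -163.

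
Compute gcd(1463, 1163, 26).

gcd(1463, 1163) = 1  (1463 = 1·1163 + 300, 1163 = 3·300 + 263, 300 = 1·263 + 37, 263 = 7·37 + 4, 37 = 9·4 + 1, 4 = 4·1).
gcd(1, 26) = 1.

1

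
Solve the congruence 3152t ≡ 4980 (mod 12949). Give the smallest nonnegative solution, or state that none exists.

2220

gcd(12949, 3152) = 1  (12949 = 4·3152 + 341, 3152 = 9·341 + 83, 341 = 4·83 + 9, 83 = 9·9 + 2, 9 = 4·2 + 1, 2 = 2·1).
1 divides 4980, so solutions exist.
Back-substituting, 3152·(-5772) + 12949·(1405) = 1.
So 3152·(-5772) ≡ 1 (mod 12949); multiply by 4980: t ≡ -28744560 (mod 12949).
Smallest nonnegative: t = -28744560 mod 12949 = 2220.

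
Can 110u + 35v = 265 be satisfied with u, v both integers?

yes

gcd(110, 35) = 5.
5 divides 265, so integer solutions exist.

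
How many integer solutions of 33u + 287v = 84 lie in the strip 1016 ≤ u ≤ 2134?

3

gcd(287, 33) = 1.
By Bézout, 33×(87) + 287×(-10) = 1.
Particular solution: (133, -15).
General solution: u = 133 + 287t, v = -15 - 33t for integer t.
1016 ≤ 133 + 287t ≤ 2134 gives t ∈ [4, 6], which is 3 values.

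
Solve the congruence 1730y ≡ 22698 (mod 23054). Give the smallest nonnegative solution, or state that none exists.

gcd(23054, 1730):
  23054 = 13×1730 + 564
  1730 = 3×564 + 38
  564 = 14×38 + 32
  38 = 1×32 + 6
  32 = 5×6 + 2
  6 = 3×2
so gcd(23054, 1730) = 2.
2 divides 22698, so solutions exist.
Back-substitute for Bézout coefficients:
  2 = 32 - 5×6
  ... = 1730×(-3638) + 23054×(273)
So 1730×(-3638) ≡ 2 (mod 23054); multiply by 11349: y ≡ -41287662 (mod 11527).
Smallest nonnegative: y = -41287662 mod 11527 = 2052.

2052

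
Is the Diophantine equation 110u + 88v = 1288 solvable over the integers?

gcd(110, 88) = 22  (110 = 1*88 + 22, 88 = 4*22).
22 does not divide 1288 (remainder 12), so no integer solutions.

no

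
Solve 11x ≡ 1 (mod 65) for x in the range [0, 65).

6

gcd(65, 11):
  65 = 5×11 + 10
  11 = 1×10 + 1
  10 = 10×1
so gcd(65, 11) = 1.
Back-substitute for Bézout coefficients:
  1 = 11 - 1×10
  ... = 11×(6) + 65×(-1)
So 11×6 ≡ 1 (mod 65), and 6 mod 65 = 6.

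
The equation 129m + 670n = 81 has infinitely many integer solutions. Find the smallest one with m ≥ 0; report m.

359

gcd(670, 129) = 1  (670 = 5×129 + 25, 129 = 5×25 + 4, 25 = 6×4 + 1, 4 = 4×1).
1 divides 81, so solutions exist.
Back-substituting, 129×(-161) + 670×(31) = 1.
Scale by 81/1 = 81: (m₀, n₀) = (-13041, 2511).
General solution: m = -13041 + 670t, n = 2511 - 129t for integer t.
m ≥ 0: smallest is -13041 mod 670 = 359 (at t = 20), with n = -69.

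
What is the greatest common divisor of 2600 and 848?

gcd(2600, 848) = 8  (2600 = 3*848 + 56, 848 = 15*56 + 8, 56 = 7*8).

8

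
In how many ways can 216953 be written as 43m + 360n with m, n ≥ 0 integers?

gcd(360, 43):
  360 = 8*43 + 16
  43 = 2*16 + 11
  16 = 1*11 + 5
  11 = 2*5 + 1
  5 = 5*1
so gcd(360, 43) = 1.
Back-substitute for Bézout coefficients:
  1 = 11 - 2*5
  ... = 43*(67) + 360*(-8)
Scale by 216953: one solution is (14535851, -1735624). Reduce m mod 360: (131, 587).
General: m = 131 + 360t, n = 587 - 43t.
m ≥ 0 ⇒ t ≥ 0; n ≥ 0 ⇒ t ≤ 13. So t ∈ [0, 13]: 14 solutions.

14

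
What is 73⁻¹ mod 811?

gcd(811, 73):
  811 = 11×73 + 8
  73 = 9×8 + 1
  8 = 8×1
so gcd(811, 73) = 1.
Back-substitute for Bézout coefficients:
  1 = 73 - 9×8
  ... = 73×(100) + 811×(-9)
So 73×100 ≡ 1 (mod 811), and 100 mod 811 = 100.

100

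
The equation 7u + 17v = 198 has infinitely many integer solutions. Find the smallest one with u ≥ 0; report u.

4

gcd(17, 7) = 1.
1 divides 198, so solutions exist.
By Bézout, 7*(5) + 17*(-2) = 1.
Scale by 198/1 = 198: (u₀, v₀) = (990, -396).
General solution: u = 990 + 17t, v = -396 - 7t for integer t.
u ≥ 0: smallest is 990 mod 17 = 4 (at t = -58), with v = 10.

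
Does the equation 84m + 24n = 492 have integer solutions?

gcd(84, 24):
  84 = 3*24 + 12
  24 = 2*12
so gcd(84, 24) = 12.
12 divides 492, so integer solutions exist.

yes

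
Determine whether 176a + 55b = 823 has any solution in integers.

gcd(176, 55):
  176 = 3×55 + 11
  55 = 5×11
so gcd(176, 55) = 11.
11 does not divide 823 (remainder 9), so no integer solutions.

no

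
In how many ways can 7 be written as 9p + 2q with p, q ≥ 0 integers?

gcd(9, 2):
  9 = 4*2 + 1
  2 = 2*1
so gcd(9, 2) = 1.
Back-substitute for Bézout coefficients:
  1 = 9 - 4*2
  ... = 9*(1) + 2*(-4)
Scale by 7: one solution is (7, -28). Reduce p mod 2: (1, -1).
General: p = 1 + 2t, q = -1 - 9t.
p ≥ 0 ⇒ t ≥ 0; q ≥ 0 ⇒ t ≤ -1. So t ∈ [0, -1]: 0 solutions.

0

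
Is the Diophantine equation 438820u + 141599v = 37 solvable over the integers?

yes

gcd(438820, 141599) = 37  (438820 = 3×141599 + 14023, 141599 = 10×14023 + 1369, 14023 = 10×1369 + 333, 1369 = 4×333 + 37, 333 = 9×37).
37 divides 37, so integer solutions exist.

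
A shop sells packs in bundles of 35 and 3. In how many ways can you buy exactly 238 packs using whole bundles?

2

Need nonnegative integers with 35j + 3k = 238.
gcd(35, 3) = 1, and 35·(-1) + 3·(12) = 1.
So (j₀, k₀) = (-238, 2856); general j = -238 + 3t, k = 2856 - 35t.
j ≥ 0 ⇒ t ≥ 80; k ≥ 0 ⇒ t ≤ 81. That's 2 values of t.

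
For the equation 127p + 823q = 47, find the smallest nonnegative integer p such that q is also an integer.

gcd(823, 127) = 1.
1 divides 47, so solutions exist.
By Bézout, 127·(-162) + 823·(25) = 1.
Scale by 47/1 = 47: (p₀, q₀) = (-7614, 1175).
General solution: p = -7614 + 823t, q = 1175 - 127t for integer t.
p ≥ 0: smallest is -7614 mod 823 = 616 (at t = 10), with q = -95.

616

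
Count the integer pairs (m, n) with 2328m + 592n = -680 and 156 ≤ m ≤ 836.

10

gcd(2328, 592) = 8  (2328 = 3*592 + 552, 592 = 1*552 + 40, 552 = 13*40 + 32, 40 = 1*32 + 8, 32 = 4*8).
Back-substituting, 2328*(-15) + 592*(59) = 8.
Scale by -85: particular solution (1275, -5015); reduce m mod 74: (17, -68).
General solution: m = 17 + 74t, n = -68 - 291t for integer t.
156 ≤ 17 + 74t ≤ 836 gives t ∈ [2, 11], which is 10 values.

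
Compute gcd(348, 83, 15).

gcd(348, 83) = 1  (348 = 4*83 + 16, 83 = 5*16 + 3, 16 = 5*3 + 1, 3 = 3*1).
gcd(1, 15) = 1.

1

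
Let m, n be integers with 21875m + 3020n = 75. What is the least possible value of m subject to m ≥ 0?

gcd(21875, 3020) = 5.
5 divides 75, so solutions exist.
By Bézout, 21875·(-189) + 3020·(1369) = 5.
Scale by 75/5 = 15: (m₀, n₀) = (-2835, 20535).
General solution: m = -2835 + 604t, n = 20535 - 4375t for integer t.
m ≥ 0: smallest is -2835 mod 604 = 185 (at t = 5), with n = -1340.

185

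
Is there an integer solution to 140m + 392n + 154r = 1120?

gcd(392, 140) = 28.
gcd(28, 154) = 14.
14 divides 1120, so integer solutions exist.

yes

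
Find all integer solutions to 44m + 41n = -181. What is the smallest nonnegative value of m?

8

gcd(44, 41) = 1.
1 divides -181, so solutions exist.
By Bézout, 44*(14) + 41*(-15) = 1.
Scale by -181/1 = -181: (m₀, n₀) = (-2534, 2715).
General solution: m = -2534 + 41t, n = 2715 - 44t for integer t.
m ≥ 0: smallest is -2534 mod 41 = 8 (at t = 62), with n = -13.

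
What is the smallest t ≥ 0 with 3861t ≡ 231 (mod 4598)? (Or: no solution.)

243

gcd(4598, 3861) = 11  (4598 = 1*3861 + 737, 3861 = 5*737 + 176, 737 = 4*176 + 33, 176 = 5*33 + 11, 33 = 3*11).
11 divides 231, so solutions exist.
Back-substituting, 3861*(131) + 4598*(-110) = 11.
So 3861*(131) ≡ 11 (mod 4598); multiply by 21: t ≡ 2751 (mod 418).
Smallest nonnegative: t = 2751 mod 418 = 243.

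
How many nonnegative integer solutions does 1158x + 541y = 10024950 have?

16

gcd(1158, 541):
  1158 = 2×541 + 76
  541 = 7×76 + 9
  76 = 8×9 + 4
  9 = 2×4 + 1
  4 = 4×1
so gcd(1158, 541) = 1.
Back-substitute for Bézout coefficients:
  1 = 9 - 2×4
  ... = 1158×(-121) + 541×(259)
Scale by 10024950: one solution is (-1213018950, 2596462050). Reduce x mod 541: (430, 17610).
General: x = 430 + 541t, y = 17610 - 1158t.
x ≥ 0 ⇒ t ≥ 0; y ≥ 0 ⇒ t ≤ 15. So t ∈ [0, 15]: 16 solutions.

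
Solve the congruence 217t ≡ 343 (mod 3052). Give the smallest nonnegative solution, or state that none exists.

gcd(3052, 217):
  3052 = 14×217 + 14
  217 = 15×14 + 7
  14 = 2×7
so gcd(3052, 217) = 7.
7 divides 343, so solutions exist.
Back-substitute for Bézout coefficients:
  7 = 217 - 15×14
  ... = 217×(211) + 3052×(-15)
So 217×(211) ≡ 7 (mod 3052); multiply by 49: t ≡ 10339 (mod 436).
Smallest nonnegative: t = 10339 mod 436 = 311.

311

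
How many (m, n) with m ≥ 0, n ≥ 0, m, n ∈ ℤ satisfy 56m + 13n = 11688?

gcd(56, 13) = 1  (56 = 4×13 + 4, 13 = 3×4 + 1, 4 = 4×1).
Back-substituting, 56×(-3) + 13×(13) = 1.
Scale by 11688: one solution is (-35064, 151944). Reduce m mod 13: (10, 856).
General: m = 10 + 13t, n = 856 - 56t.
m ≥ 0 ⇒ t ≥ 0; n ≥ 0 ⇒ t ≤ 15. So t ∈ [0, 15]: 16 solutions.

16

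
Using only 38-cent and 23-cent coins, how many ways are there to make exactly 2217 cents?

Need nonnegative integers with 38j + 23k = 2217.
gcd(38, 23) = 1, and 38·(-3) + 23·(5) = 1.
So (j₀, k₀) = (-6651, 11085); general j = -6651 + 23t, k = 11085 - 38t.
j ≥ 0 ⇒ t ≥ 290; k ≥ 0 ⇒ t ≤ 291. That's 2 values of t.

2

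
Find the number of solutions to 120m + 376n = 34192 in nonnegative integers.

gcd(376, 120) = 8.
By Bézout, 120×(22) + 376×(-7) = 8.
One solution: (28, 82).
General: m = 28 + 47t, n = 82 - 15t.
m ≥ 0 ⇒ t ≥ 0; n ≥ 0 ⇒ t ≤ 5. So t ∈ [0, 5]: 6 solutions.

6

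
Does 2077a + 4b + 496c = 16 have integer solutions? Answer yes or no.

yes

gcd(2077, 4) = 1  (2077 = 519*4 + 1, 4 = 4*1).
gcd(1, 496) = 1.
1 divides 16, so integer solutions exist.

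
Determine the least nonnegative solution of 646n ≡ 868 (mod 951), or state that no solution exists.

gcd(951, 646) = 1.
1 divides 868, so solutions exist.
By Bézout, 646·(-449) + 951·(305) = 1.
So 646·(-449) ≡ 1 (mod 951); multiply by 868: n ≡ -389732 (mod 951).
Smallest nonnegative: n = -389732 mod 951 = 178.

178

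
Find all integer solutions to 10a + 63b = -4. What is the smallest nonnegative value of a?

50

gcd(63, 10):
  63 = 6·10 + 3
  10 = 3·3 + 1
  3 = 3·1
so gcd(63, 10) = 1.
1 divides -4, so solutions exist.
Back-substitute for Bézout coefficients:
  1 = 10 - 3·3
  ... = 10·(19) + 63·(-3)
Scale by -4/1 = -4: (a₀, b₀) = (-76, 12).
General solution: a = -76 + 63t, b = 12 - 10t for integer t.
a ≥ 0: smallest is -76 mod 63 = 50 (at t = 2), with b = -8.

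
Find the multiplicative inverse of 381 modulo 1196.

gcd(1196, 381):
  1196 = 3*381 + 53
  381 = 7*53 + 10
  53 = 5*10 + 3
  10 = 3*3 + 1
  3 = 3*1
so gcd(1196, 381) = 1.
Back-substitute for Bézout coefficients:
  1 = 10 - 3*3
  ... = 381*(361) + 1196*(-115)
So 381*361 ≡ 1 (mod 1196), and 361 mod 1196 = 361.

361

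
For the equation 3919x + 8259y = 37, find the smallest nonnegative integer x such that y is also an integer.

196

gcd(8259, 3919) = 1  (8259 = 2*3919 + 421, 3919 = 9*421 + 130, 421 = 3*130 + 31, 130 = 4*31 + 6, 31 = 5*6 + 1, 6 = 6*1).
1 divides 37, so solutions exist.
Back-substituting, 3919*(-1334) + 8259*(633) = 1.
Scale by 37/1 = 37: (x₀, y₀) = (-49358, 23421).
General solution: x = -49358 + 8259t, y = 23421 - 3919t for integer t.
x ≥ 0: smallest is -49358 mod 8259 = 196 (at t = 6), with y = -93.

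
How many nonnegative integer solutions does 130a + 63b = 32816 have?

4

gcd(130, 63):
  130 = 2×63 + 4
  63 = 15×4 + 3
  4 = 1×3 + 1
  3 = 3×1
so gcd(130, 63) = 1.
Back-substitute for Bézout coefficients:
  1 = 4 - 1×3
  ... = 130×(16) + 63×(-33)
Scale by 32816: one solution is (525056, -1082928). Reduce a mod 63: (14, 492).
General: a = 14 + 63t, b = 492 - 130t.
a ≥ 0 ⇒ t ≥ 0; b ≥ 0 ⇒ t ≤ 3. So t ∈ [0, 3]: 4 solutions.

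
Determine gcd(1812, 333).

gcd(1812, 333) = 3  (1812 = 5*333 + 147, 333 = 2*147 + 39, 147 = 3*39 + 30, 39 = 1*30 + 9, 30 = 3*9 + 3, 9 = 3*3).

3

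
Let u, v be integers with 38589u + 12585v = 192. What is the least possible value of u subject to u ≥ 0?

gcd(38589, 12585):
  38589 = 3×12585 + 834
  12585 = 15×834 + 75
  834 = 11×75 + 9
  75 = 8×9 + 3
  9 = 3×3
so gcd(38589, 12585) = 3.
3 divides 192, so solutions exist.
Back-substitute for Bézout coefficients:
  3 = 75 - 8×9
  ... = 38589×(-1343) + 12585×(4118)
Scale by 192/3 = 64: (u₀, v₀) = (-85952, 263552).
General solution: u = -85952 + 4195t, v = 263552 - 12863t for integer t.
u ≥ 0: smallest is -85952 mod 4195 = 2143 (at t = 21), with v = -6571.

2143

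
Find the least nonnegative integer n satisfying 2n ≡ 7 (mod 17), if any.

12

gcd(17, 2) = 1  (17 = 8×2 + 1, 2 = 2×1).
1 divides 7, so solutions exist.
Back-substituting, 2×(-8) + 17×(1) = 1.
So 2×(-8) ≡ 1 (mod 17); multiply by 7: n ≡ -56 (mod 17).
Smallest nonnegative: n = -56 mod 17 = 12.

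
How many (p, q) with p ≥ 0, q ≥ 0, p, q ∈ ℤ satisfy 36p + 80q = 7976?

11

gcd(80, 36) = 4.
By Bézout, 36×(9) + 80×(-4) = 4.
One solution: (6, 97).
General: p = 6 + 20t, q = 97 - 9t.
p ≥ 0 ⇒ t ≥ 0; q ≥ 0 ⇒ t ≤ 10. So t ∈ [0, 10]: 11 solutions.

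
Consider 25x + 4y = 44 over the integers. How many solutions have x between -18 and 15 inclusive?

8

gcd(25, 4) = 1.
By Bézout, 25*(1) + 4*(-6) = 1.
Particular solution: (0, 11).
General solution: x = 0 + 4t, y = 11 - 25t for integer t.
-18 ≤ 0 + 4t ≤ 15 gives t ∈ [-4, 3], which is 8 values.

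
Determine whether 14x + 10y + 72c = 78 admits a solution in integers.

gcd(14, 10) = 2  (14 = 1·10 + 4, 10 = 2·4 + 2, 4 = 2·2).
gcd(2, 72) = 2.
2 divides 78, so integer solutions exist.

yes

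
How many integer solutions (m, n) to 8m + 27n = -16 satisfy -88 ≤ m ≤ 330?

gcd(27, 8) = 1  (27 = 3·8 + 3, 8 = 2·3 + 2, 3 = 1·2 + 1, 2 = 2·1).
Back-substituting, 8·(-10) + 27·(3) = 1.
Scale by -16: particular solution (160, -48); reduce m mod 27: (25, -8).
General solution: m = 25 + 27t, n = -8 - 8t for integer t.
-88 ≤ 25 + 27t ≤ 330 gives t ∈ [-4, 11], which is 16 values.

16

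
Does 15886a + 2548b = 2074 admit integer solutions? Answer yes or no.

no

gcd(15886, 2548) = 26  (15886 = 6·2548 + 598, 2548 = 4·598 + 156, 598 = 3·156 + 130, 156 = 1·130 + 26, 130 = 5·26).
26 does not divide 2074 (remainder 20), so no integer solutions.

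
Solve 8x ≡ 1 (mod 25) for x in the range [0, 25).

gcd(25, 8) = 1.
By Bézout, 8·(-3) + 25·(1) = 1.
So 8·-3 ≡ 1 (mod 25), and -3 mod 25 = 22.

22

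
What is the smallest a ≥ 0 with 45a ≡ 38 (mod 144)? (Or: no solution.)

gcd(144, 45) = 9.
9 does not divide 38, so the congruence has no solution.

no solution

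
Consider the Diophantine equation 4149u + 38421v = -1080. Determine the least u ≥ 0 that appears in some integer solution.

gcd(38421, 4149):
  38421 = 9·4149 + 1080
  4149 = 3·1080 + 909
  1080 = 1·909 + 171
  909 = 5·171 + 54
  171 = 3·54 + 9
  54 = 6·9
so gcd(38421, 4149) = 9.
9 divides -1080, so solutions exist.
Back-substitute for Bézout coefficients:
  9 = 171 - 3·54
  ... = 4149·(-676) + 38421·(73)
Scale by -1080/9 = -120: (u₀, v₀) = (81120, -8760).
General solution: u = 81120 + 4269t, v = -8760 - 461t for integer t.
u ≥ 0: smallest is 81120 mod 4269 = 9 (at t = -19), with v = -1.

9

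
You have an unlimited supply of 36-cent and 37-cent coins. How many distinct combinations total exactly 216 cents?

Need nonnegative integers with 36j + 37k = 216.
gcd(36, 37) = 1, and 36·(-1) + 37·(1) = 1.
So (j₀, k₀) = (-216, 216); general j = -216 + 37t, k = 216 - 36t.
j ≥ 0 ⇒ t ≥ 6; k ≥ 0 ⇒ t ≤ 6. That's 1 value of t.

1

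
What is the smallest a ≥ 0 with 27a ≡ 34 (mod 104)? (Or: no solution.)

86

gcd(104, 27) = 1.
1 divides 34, so solutions exist.
By Bézout, 27×(27) + 104×(-7) = 1.
So 27×(27) ≡ 1 (mod 104); multiply by 34: a ≡ 918 (mod 104).
Smallest nonnegative: a = 918 mod 104 = 86.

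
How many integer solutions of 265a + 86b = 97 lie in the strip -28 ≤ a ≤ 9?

1

gcd(265, 86) = 1.
By Bézout, 265*(37) + 86*(-114) = 1.
Particular solution: (63, -193).
General solution: a = 63 + 86t, b = -193 - 265t for integer t.
-28 ≤ 63 + 86t ≤ 9 gives t ∈ [-1, -1], which is 1 value.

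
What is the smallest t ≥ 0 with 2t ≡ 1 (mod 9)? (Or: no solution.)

5

gcd(9, 2) = 1.
1 divides 1, so solutions exist.
By Bézout, 2×(-4) + 9×(1) = 1.
So 2×(-4) ≡ 1 (mod 9); multiply by 1: t ≡ -4 (mod 9).
Smallest nonnegative: t = -4 mod 9 = 5.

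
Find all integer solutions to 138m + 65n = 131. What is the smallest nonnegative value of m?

57

gcd(138, 65) = 1.
1 divides 131, so solutions exist.
By Bézout, 138*(-8) + 65*(17) = 1.
Scale by 131/1 = 131: (m₀, n₀) = (-1048, 2227).
General solution: m = -1048 + 65t, n = 2227 - 138t for integer t.
m ≥ 0: smallest is -1048 mod 65 = 57 (at t = 17), with n = -119.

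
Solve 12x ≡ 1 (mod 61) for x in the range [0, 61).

56

gcd(61, 12) = 1.
By Bézout, 12×(-5) + 61×(1) = 1.
So 12×-5 ≡ 1 (mod 61), and -5 mod 61 = 56.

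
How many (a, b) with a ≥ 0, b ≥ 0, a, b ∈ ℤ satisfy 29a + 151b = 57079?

13

gcd(151, 29) = 1  (151 = 5×29 + 6, 29 = 4×6 + 5, 6 = 1×5 + 1, 5 = 5×1).
Back-substituting, 29×(-26) + 151×(5) = 1.
Scale by 57079: one solution is (-1484054, 285395). Reduce a mod 151: (125, 354).
General: a = 125 + 151t, b = 354 - 29t.
a ≥ 0 ⇒ t ≥ 0; b ≥ 0 ⇒ t ≤ 12. So t ∈ [0, 12]: 13 solutions.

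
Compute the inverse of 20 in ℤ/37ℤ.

13

gcd(37, 20):
  37 = 1·20 + 17
  20 = 1·17 + 3
  17 = 5·3 + 2
  3 = 1·2 + 1
  2 = 2·1
so gcd(37, 20) = 1.
Back-substitute for Bézout coefficients:
  1 = 3 - 1·2
  ... = 20·(13) + 37·(-7)
So 20·13 ≡ 1 (mod 37), and 13 mod 37 = 13.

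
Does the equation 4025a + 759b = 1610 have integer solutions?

gcd(4025, 759) = 23.
23 divides 1610, so integer solutions exist.

yes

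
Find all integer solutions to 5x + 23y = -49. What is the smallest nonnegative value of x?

gcd(23, 5) = 1.
1 divides -49, so solutions exist.
By Bézout, 5*(-9) + 23*(2) = 1.
Scale by -49/1 = -49: (x₀, y₀) = (441, -98).
General solution: x = 441 + 23t, y = -98 - 5t for integer t.
x ≥ 0: smallest is 441 mod 23 = 4 (at t = -19), with y = -3.

4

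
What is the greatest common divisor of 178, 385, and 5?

1

gcd(385, 178):
  385 = 2·178 + 29
  178 = 6·29 + 4
  29 = 7·4 + 1
  4 = 4·1
so gcd(385, 178) = 1.
gcd(1, 5) = 1.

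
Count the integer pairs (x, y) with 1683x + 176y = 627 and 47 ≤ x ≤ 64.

1

gcd(1683, 176) = 11  (1683 = 9×176 + 99, 176 = 1×99 + 77, 99 = 1×77 + 22, 77 = 3×22 + 11, 22 = 2×11).
Back-substituting, 1683×(-7) + 176×(67) = 11.
Scale by 57: particular solution (-399, 3819); reduce x mod 16: (1, -6).
General solution: x = 1 + 16t, y = -6 - 153t for integer t.
47 ≤ 1 + 16t ≤ 64 gives t ∈ [3, 3], which is 1 value.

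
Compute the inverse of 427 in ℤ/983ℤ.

gcd(983, 427) = 1.
By Bézout, 427·(-221) + 983·(96) = 1.
So 427·-221 ≡ 1 (mod 983), and -221 mod 983 = 762.

762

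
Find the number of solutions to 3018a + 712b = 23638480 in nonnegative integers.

gcd(3018, 712) = 2.
By Bézout, 3018*(-67) + 712*(284) = 2.
One solution: (168, 32488).
General: a = 168 + 356t, b = 32488 - 1509t.
a ≥ 0 ⇒ t ≥ 0; b ≥ 0 ⇒ t ≤ 21. So t ∈ [0, 21]: 22 solutions.

22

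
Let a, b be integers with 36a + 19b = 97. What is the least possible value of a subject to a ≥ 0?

18

gcd(36, 19) = 1  (36 = 1*19 + 17, 19 = 1*17 + 2, 17 = 8*2 + 1, 2 = 2*1).
1 divides 97, so solutions exist.
Back-substituting, 36*(9) + 19*(-17) = 1.
Scale by 97/1 = 97: (a₀, b₀) = (873, -1649).
General solution: a = 873 + 19t, b = -1649 - 36t for integer t.
a ≥ 0: smallest is 873 mod 19 = 18 (at t = -45), with b = -29.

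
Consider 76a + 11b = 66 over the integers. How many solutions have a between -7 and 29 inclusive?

3

gcd(76, 11):
  76 = 6*11 + 10
  11 = 1*10 + 1
  10 = 10*1
so gcd(76, 11) = 1.
Back-substitute for Bézout coefficients:
  1 = 11 - 1*10
  ... = 76*(-1) + 11*(7)
Scale by 66: particular solution (-66, 462); reduce a mod 11: (0, 6).
General solution: a = 0 + 11t, b = 6 - 76t for integer t.
-7 ≤ 0 + 11t ≤ 29 gives t ∈ [0, 2], which is 3 values.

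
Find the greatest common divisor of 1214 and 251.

1

gcd(1214, 251):
  1214 = 4×251 + 210
  251 = 1×210 + 41
  210 = 5×41 + 5
  41 = 8×5 + 1
  5 = 5×1
so gcd(1214, 251) = 1.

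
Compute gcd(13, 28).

1

gcd(28, 13):
  28 = 2*13 + 2
  13 = 6*2 + 1
  2 = 2*1
so gcd(28, 13) = 1.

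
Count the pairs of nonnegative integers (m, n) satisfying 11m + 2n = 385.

gcd(11, 2) = 1.
By Bézout, 11×(1) + 2×(-5) = 1.
One solution: (1, 187).
General: m = 1 + 2t, n = 187 - 11t.
m ≥ 0 ⇒ t ≥ 0; n ≥ 0 ⇒ t ≤ 17. So t ∈ [0, 17]: 18 solutions.

18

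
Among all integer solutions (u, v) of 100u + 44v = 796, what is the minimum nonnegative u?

gcd(100, 44) = 4.
4 divides 796, so solutions exist.
By Bézout, 100*(4) + 44*(-9) = 4.
Scale by 796/4 = 199: (u₀, v₀) = (796, -1791).
General solution: u = 796 + 11t, v = -1791 - 25t for integer t.
u ≥ 0: smallest is 796 mod 11 = 4 (at t = -72), with v = 9.

4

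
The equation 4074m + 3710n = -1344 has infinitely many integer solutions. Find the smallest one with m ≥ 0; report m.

139

gcd(4074, 3710):
  4074 = 1×3710 + 364
  3710 = 10×364 + 70
  364 = 5×70 + 14
  70 = 5×14
so gcd(4074, 3710) = 14.
14 divides -1344, so solutions exist.
Back-substitute for Bézout coefficients:
  14 = 364 - 5×70
  ... = 4074×(51) + 3710×(-56)
Scale by -1344/14 = -96: (m₀, n₀) = (-4896, 5376).
General solution: m = -4896 + 265t, n = 5376 - 291t for integer t.
m ≥ 0: smallest is -4896 mod 265 = 139 (at t = 19), with n = -153.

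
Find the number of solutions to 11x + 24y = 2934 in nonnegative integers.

11

gcd(24, 11) = 1  (24 = 2·11 + 2, 11 = 5·2 + 1, 2 = 2·1).
Back-substituting, 11·(11) + 24·(-5) = 1.
Scale by 2934: one solution is (32274, -14670). Reduce x mod 24: (18, 114).
General: x = 18 + 24t, y = 114 - 11t.
x ≥ 0 ⇒ t ≥ 0; y ≥ 0 ⇒ t ≤ 10. So t ∈ [0, 10]: 11 solutions.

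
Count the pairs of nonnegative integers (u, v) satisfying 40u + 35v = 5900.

21

gcd(40, 35) = 5  (40 = 1*35 + 5, 35 = 7*5).
Back-substituting, 40*(1) + 35*(-1) = 5.
Scale by 1180: one solution is (1180, -1180). Reduce u mod 7: (4, 164).
General: u = 4 + 7t, v = 164 - 8t.
u ≥ 0 ⇒ t ≥ 0; v ≥ 0 ⇒ t ≤ 20. So t ∈ [0, 20]: 21 solutions.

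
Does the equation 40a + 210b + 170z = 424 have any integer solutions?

gcd(210, 40) = 10  (210 = 5·40 + 10, 40 = 4·10).
gcd(10, 170) = 10.
10 does not divide 424 (remainder 4), so no integer solutions.

no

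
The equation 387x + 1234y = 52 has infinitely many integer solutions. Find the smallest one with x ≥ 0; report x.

gcd(1234, 387) = 1.
1 divides 52, so solutions exist.
By Bézout, 387·(169) + 1234·(-53) = 1.
Scale by 52/1 = 52: (x₀, y₀) = (8788, -2756).
General solution: x = 8788 + 1234t, y = -2756 - 387t for integer t.
x ≥ 0: smallest is 8788 mod 1234 = 150 (at t = -7), with y = -47.

150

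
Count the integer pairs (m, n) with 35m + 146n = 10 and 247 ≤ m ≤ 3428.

gcd(146, 35):
  146 = 4·35 + 6
  35 = 5·6 + 5
  6 = 1·5 + 1
  5 = 5·1
so gcd(146, 35) = 1.
Back-substitute for Bézout coefficients:
  1 = 6 - 1·5
  ... = 35·(-25) + 146·(6)
Scale by 10: particular solution (-250, 60); reduce m mod 146: (42, -10).
General solution: m = 42 + 146t, n = -10 - 35t for integer t.
247 ≤ 42 + 146t ≤ 3428 gives t ∈ [2, 23], which is 22 values.

22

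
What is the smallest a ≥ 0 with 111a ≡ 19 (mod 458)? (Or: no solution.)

289

gcd(458, 111) = 1  (458 = 4*111 + 14, 111 = 7*14 + 13, 14 = 1*13 + 1, 13 = 13*1).
1 divides 19, so solutions exist.
Back-substituting, 111*(-33) + 458*(8) = 1.
So 111*(-33) ≡ 1 (mod 458); multiply by 19: a ≡ -627 (mod 458).
Smallest nonnegative: a = -627 mod 458 = 289.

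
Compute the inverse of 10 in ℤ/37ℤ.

gcd(37, 10) = 1  (37 = 3*10 + 7, 10 = 1*7 + 3, 7 = 2*3 + 1, 3 = 3*1).
Back-substituting, 10*(-11) + 37*(3) = 1.
So 10*-11 ≡ 1 (mod 37), and -11 mod 37 = 26.

26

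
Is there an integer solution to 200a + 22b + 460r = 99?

no

gcd(200, 22) = 2  (200 = 9×22 + 2, 22 = 11×2).
gcd(2, 460) = 2.
2 does not divide 99 (remainder 1), so no integer solutions.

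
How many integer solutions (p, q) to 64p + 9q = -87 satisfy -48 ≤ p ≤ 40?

gcd(64, 9):
  64 = 7·9 + 1
  9 = 9·1
so gcd(64, 9) = 1.
Back-substitute for Bézout coefficients:
  1 = 64 - 7·9
  ... = 64·(1) + 9·(-7)
Scale by -87: particular solution (-87, 609); reduce p mod 9: (3, -31).
General solution: p = 3 + 9t, q = -31 - 64t for integer t.
-48 ≤ 3 + 9t ≤ 40 gives t ∈ [-5, 4], which is 10 values.

10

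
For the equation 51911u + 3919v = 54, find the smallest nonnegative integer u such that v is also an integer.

2236

gcd(51911, 3919) = 1.
1 divides 54, so solutions exist.
By Bézout, 51911×(622) + 3919×(-8239) = 1.
Scale by 54/1 = 54: (u₀, v₀) = (33588, -444906).
General solution: u = 33588 + 3919t, v = -444906 - 51911t for integer t.
u ≥ 0: smallest is 33588 mod 3919 = 2236 (at t = -8), with v = -29618.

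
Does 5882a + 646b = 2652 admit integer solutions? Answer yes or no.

yes

gcd(5882, 646) = 34  (5882 = 9*646 + 68, 646 = 9*68 + 34, 68 = 2*34).
34 divides 2652, so integer solutions exist.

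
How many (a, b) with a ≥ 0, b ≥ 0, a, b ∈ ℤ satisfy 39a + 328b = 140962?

gcd(328, 39):
  328 = 8*39 + 16
  39 = 2*16 + 7
  16 = 2*7 + 2
  7 = 3*2 + 1
  2 = 2*1
so gcd(328, 39) = 1.
Back-substitute for Bézout coefficients:
  1 = 7 - 3*2
  ... = 39*(143) + 328*(-17)
Scale by 140962: one solution is (20157566, -2396354). Reduce a mod 328: (326, 391).
General: a = 326 + 328t, b = 391 - 39t.
a ≥ 0 ⇒ t ≥ 0; b ≥ 0 ⇒ t ≤ 10. So t ∈ [0, 10]: 11 solutions.

11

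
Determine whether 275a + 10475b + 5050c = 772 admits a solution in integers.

no

gcd(10475, 275) = 25  (10475 = 38×275 + 25, 275 = 11×25).
gcd(25, 5050) = 25.
25 does not divide 772 (remainder 22), so no integer solutions.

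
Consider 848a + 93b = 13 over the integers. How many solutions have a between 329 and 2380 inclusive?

22

gcd(848, 93):
  848 = 9·93 + 11
  93 = 8·11 + 5
  11 = 2·5 + 1
  5 = 5·1
so gcd(848, 93) = 1.
Back-substitute for Bézout coefficients:
  1 = 11 - 2·5
  ... = 848·(17) + 93·(-155)
Scale by 13: particular solution (221, -2015); reduce a mod 93: (35, -319).
General solution: a = 35 + 93t, b = -319 - 848t for integer t.
329 ≤ 35 + 93t ≤ 2380 gives t ∈ [4, 25], which is 22 values.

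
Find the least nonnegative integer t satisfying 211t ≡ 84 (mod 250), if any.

gcd(250, 211) = 1.
1 divides 84, so solutions exist.
By Bézout, 211×(-109) + 250×(92) = 1.
So 211×(-109) ≡ 1 (mod 250); multiply by 84: t ≡ -9156 (mod 250).
Smallest nonnegative: t = -9156 mod 250 = 94.

94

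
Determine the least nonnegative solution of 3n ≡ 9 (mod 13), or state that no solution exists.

3

gcd(13, 3) = 1.
1 divides 9, so solutions exist.
By Bézout, 3·(-4) + 13·(1) = 1.
So 3·(-4) ≡ 1 (mod 13); multiply by 9: n ≡ -36 (mod 13).
Smallest nonnegative: n = -36 mod 13 = 3.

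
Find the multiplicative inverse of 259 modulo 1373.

gcd(1373, 259):
  1373 = 5×259 + 78
  259 = 3×78 + 25
  78 = 3×25 + 3
  25 = 8×3 + 1
  3 = 3×1
so gcd(1373, 259) = 1.
Back-substitute for Bézout coefficients:
  1 = 25 - 8×3
  ... = 259×(440) + 1373×(-83)
So 259×440 ≡ 1 (mod 1373), and 440 mod 1373 = 440.

440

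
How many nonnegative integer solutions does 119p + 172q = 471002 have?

24

gcd(172, 119):
  172 = 1*119 + 53
  119 = 2*53 + 13
  53 = 4*13 + 1
  13 = 13*1
so gcd(172, 119) = 1.
Back-substitute for Bézout coefficients:
  1 = 53 - 4*13
  ... = 119*(-13) + 172*(9)
Scale by 471002: one solution is (-6123026, 4239018). Reduce p mod 172: (2, 2737).
General: p = 2 + 172t, q = 2737 - 119t.
p ≥ 0 ⇒ t ≥ 0; q ≥ 0 ⇒ t ≤ 23. So t ∈ [0, 23]: 24 solutions.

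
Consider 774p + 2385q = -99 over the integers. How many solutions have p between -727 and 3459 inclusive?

16

gcd(2385, 774) = 9.
By Bézout, 774*(-114) + 2385*(37) = 9.
Particular solution: (194, -63).
General solution: p = 194 + 265t, q = -63 - 86t for integer t.
-727 ≤ 194 + 265t ≤ 3459 gives t ∈ [-3, 12], which is 16 values.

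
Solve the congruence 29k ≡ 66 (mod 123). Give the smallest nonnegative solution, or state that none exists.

15

gcd(123, 29) = 1  (123 = 4*29 + 7, 29 = 4*7 + 1, 7 = 7*1).
1 divides 66, so solutions exist.
Back-substituting, 29*(17) + 123*(-4) = 1.
So 29*(17) ≡ 1 (mod 123); multiply by 66: k ≡ 1122 (mod 123).
Smallest nonnegative: k = 1122 mod 123 = 15.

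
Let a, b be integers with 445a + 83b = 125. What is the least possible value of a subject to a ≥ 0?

18

gcd(445, 83) = 1.
1 divides 125, so solutions exist.
By Bézout, 445×(36) + 83×(-193) = 1.
Scale by 125/1 = 125: (a₀, b₀) = (4500, -24125).
General solution: a = 4500 + 83t, b = -24125 - 445t for integer t.
a ≥ 0: smallest is 4500 mod 83 = 18 (at t = -54), with b = -95.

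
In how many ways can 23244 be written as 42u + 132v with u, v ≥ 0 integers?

25

gcd(132, 42):
  132 = 3·42 + 6
  42 = 7·6
so gcd(132, 42) = 6.
Back-substitute for Bézout coefficients:
  6 = 132 - 3·42
  ... = 42·(-3) + 132·(1)
Scale by 3874: one solution is (-11622, 3874). Reduce u mod 22: (16, 171).
General: u = 16 + 22t, v = 171 - 7t.
u ≥ 0 ⇒ t ≥ 0; v ≥ 0 ⇒ t ≤ 24. So t ∈ [0, 24]: 25 solutions.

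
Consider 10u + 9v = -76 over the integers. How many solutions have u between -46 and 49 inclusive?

10

gcd(10, 9):
  10 = 1*9 + 1
  9 = 9*1
so gcd(10, 9) = 1.
Back-substitute for Bézout coefficients:
  1 = 10 - 1*9
  ... = 10*(1) + 9*(-1)
Scale by -76: particular solution (-76, 76); reduce u mod 9: (5, -14).
General solution: u = 5 + 9t, v = -14 - 10t for integer t.
-46 ≤ 5 + 9t ≤ 49 gives t ∈ [-5, 4], which is 10 values.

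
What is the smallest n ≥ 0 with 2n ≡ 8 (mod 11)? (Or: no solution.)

4

gcd(11, 2) = 1.
1 divides 8, so solutions exist.
By Bézout, 2×(-5) + 11×(1) = 1.
So 2×(-5) ≡ 1 (mod 11); multiply by 8: n ≡ -40 (mod 11).
Smallest nonnegative: n = -40 mod 11 = 4.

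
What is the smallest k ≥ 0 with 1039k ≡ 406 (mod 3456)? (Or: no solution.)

gcd(3456, 1039) = 1.
1 divides 406, so solutions exist.
By Bézout, 1039·(-785) + 3456·(236) = 1.
So 1039·(-785) ≡ 1 (mod 3456); multiply by 406: k ≡ -318710 (mod 3456).
Smallest nonnegative: k = -318710 mod 3456 = 2698.

2698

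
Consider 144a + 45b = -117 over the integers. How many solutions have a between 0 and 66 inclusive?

gcd(144, 45) = 9  (144 = 3·45 + 9, 45 = 5·9).
Back-substituting, 144·(1) + 45·(-3) = 9.
Scale by -13: particular solution (-13, 39); reduce a mod 5: (2, -9).
General solution: a = 2 + 5t, b = -9 - 16t for integer t.
0 ≤ 2 + 5t ≤ 66 gives t ∈ [0, 12], which is 13 values.

13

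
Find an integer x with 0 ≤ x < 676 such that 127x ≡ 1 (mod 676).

511

gcd(676, 127):
  676 = 5×127 + 41
  127 = 3×41 + 4
  41 = 10×4 + 1
  4 = 4×1
so gcd(676, 127) = 1.
Back-substitute for Bézout coefficients:
  1 = 41 - 10×4
  ... = 127×(-165) + 676×(31)
So 127×-165 ≡ 1 (mod 676), and -165 mod 676 = 511.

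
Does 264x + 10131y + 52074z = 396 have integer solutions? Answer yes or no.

gcd(10131, 264):
  10131 = 38·264 + 99
  264 = 2·99 + 66
  99 = 1·66 + 33
  66 = 2·33
so gcd(10131, 264) = 33.
gcd(33, 52074) = 33.
33 divides 396, so integer solutions exist.

yes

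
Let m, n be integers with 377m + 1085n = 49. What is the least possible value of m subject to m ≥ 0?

gcd(1085, 377):
  1085 = 2·377 + 331
  377 = 1·331 + 46
  331 = 7·46 + 9
  46 = 5·9 + 1
  9 = 9·1
so gcd(1085, 377) = 1.
1 divides 49, so solutions exist.
Back-substitute for Bézout coefficients:
  1 = 46 - 5·9
  ... = 377·(118) + 1085·(-41)
Scale by 49/1 = 49: (m₀, n₀) = (5782, -2009).
General solution: m = 5782 + 1085t, n = -2009 - 377t for integer t.
m ≥ 0: smallest is 5782 mod 1085 = 357 (at t = -5), with n = -124.

357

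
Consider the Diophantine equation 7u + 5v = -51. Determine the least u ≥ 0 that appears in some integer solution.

2

gcd(7, 5):
  7 = 1×5 + 2
  5 = 2×2 + 1
  2 = 2×1
so gcd(7, 5) = 1.
1 divides -51, so solutions exist.
Back-substitute for Bézout coefficients:
  1 = 5 - 2×2
  ... = 7×(-2) + 5×(3)
Scale by -51/1 = -51: (u₀, v₀) = (102, -153).
General solution: u = 102 + 5t, v = -153 - 7t for integer t.
u ≥ 0: smallest is 102 mod 5 = 2 (at t = -20), with v = -13.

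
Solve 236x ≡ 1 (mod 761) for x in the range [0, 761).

gcd(761, 236):
  761 = 3*236 + 53
  236 = 4*53 + 24
  53 = 2*24 + 5
  24 = 4*5 + 4
  5 = 1*4 + 1
  4 = 4*1
so gcd(761, 236) = 1.
Back-substitute for Bézout coefficients:
  1 = 5 - 1*4
  ... = 236*(-158) + 761*(49)
So 236*-158 ≡ 1 (mod 761), and -158 mod 761 = 603.

603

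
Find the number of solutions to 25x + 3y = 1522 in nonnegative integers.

20

gcd(25, 3):
  25 = 8*3 + 1
  3 = 3*1
so gcd(25, 3) = 1.
Back-substitute for Bézout coefficients:
  1 = 25 - 8*3
  ... = 25*(1) + 3*(-8)
Scale by 1522: one solution is (1522, -12176). Reduce x mod 3: (1, 499).
General: x = 1 + 3t, y = 499 - 25t.
x ≥ 0 ⇒ t ≥ 0; y ≥ 0 ⇒ t ≤ 19. So t ∈ [0, 19]: 20 solutions.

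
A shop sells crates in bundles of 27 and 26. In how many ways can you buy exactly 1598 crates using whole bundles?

Need nonnegative integers with 27j + 26k = 1598.
gcd(27, 26) = 1, and 27·(1) + 26·(-1) = 1.
So (j₀, k₀) = (1598, -1598); general j = 1598 + 26t, k = -1598 - 27t.
j ≥ 0 ⇒ t ≥ -61; k ≥ 0 ⇒ t ≤ -60. That's 2 values of t.

2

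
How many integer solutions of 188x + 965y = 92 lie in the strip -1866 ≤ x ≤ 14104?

17

gcd(965, 188) = 1  (965 = 5×188 + 25, 188 = 7×25 + 13, 25 = 1×13 + 12, 13 = 1×12 + 1, 12 = 12×1).
Back-substituting, 188×(77) + 965×(-15) = 1.
Scale by 92: particular solution (7084, -1380); reduce x mod 965: (329, -64).
General solution: x = 329 + 965t, y = -64 - 188t for integer t.
-1866 ≤ 329 + 965t ≤ 14104 gives t ∈ [-2, 14], which is 17 values.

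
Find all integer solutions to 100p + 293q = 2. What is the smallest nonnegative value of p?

252

gcd(293, 100):
  293 = 2*100 + 93
  100 = 1*93 + 7
  93 = 13*7 + 2
  7 = 3*2 + 1
  2 = 2*1
so gcd(293, 100) = 1.
1 divides 2, so solutions exist.
Back-substitute for Bézout coefficients:
  1 = 7 - 3*2
  ... = 100*(126) + 293*(-43)
Scale by 2/1 = 2: (p₀, q₀) = (252, -86).
General solution: p = 252 + 293t, q = -86 - 100t for integer t.
p ≥ 0: smallest is 252 mod 293 = 252 (at t = 0), with q = -86.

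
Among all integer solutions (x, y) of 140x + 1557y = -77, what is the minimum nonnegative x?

233

gcd(1557, 140):
  1557 = 11×140 + 17
  140 = 8×17 + 4
  17 = 4×4 + 1
  4 = 4×1
so gcd(1557, 140) = 1.
1 divides -77, so solutions exist.
Back-substitute for Bézout coefficients:
  1 = 17 - 4×4
  ... = 140×(-367) + 1557×(33)
Scale by -77/1 = -77: (x₀, y₀) = (28259, -2541).
General solution: x = 28259 + 1557t, y = -2541 - 140t for integer t.
x ≥ 0: smallest is 28259 mod 1557 = 233 (at t = -18), with y = -21.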